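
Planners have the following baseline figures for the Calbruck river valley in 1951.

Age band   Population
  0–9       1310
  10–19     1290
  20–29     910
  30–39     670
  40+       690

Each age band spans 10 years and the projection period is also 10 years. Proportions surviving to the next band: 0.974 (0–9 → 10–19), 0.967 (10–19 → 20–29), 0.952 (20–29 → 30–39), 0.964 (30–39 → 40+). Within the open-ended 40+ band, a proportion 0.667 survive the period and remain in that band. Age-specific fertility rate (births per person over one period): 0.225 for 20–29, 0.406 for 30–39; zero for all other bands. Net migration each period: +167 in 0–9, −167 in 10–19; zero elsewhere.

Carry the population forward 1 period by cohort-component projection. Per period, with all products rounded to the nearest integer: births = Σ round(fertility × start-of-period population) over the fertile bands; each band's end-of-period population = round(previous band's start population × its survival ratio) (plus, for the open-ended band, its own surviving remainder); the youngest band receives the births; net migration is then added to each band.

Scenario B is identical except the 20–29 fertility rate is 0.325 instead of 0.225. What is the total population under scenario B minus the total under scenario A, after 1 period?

Numbering the bands 1..5 from youngest to oldest:
Period 1.
Births: 910 × 0.225 = 205, 670 × 0.406 = 272 → 477
Band 2: 1310 × 0.974 = 1276
Band 3: 1290 × 0.967 = 1247
Band 4: 910 × 0.952 = 866
Band 5: 670 × 0.964 + 690 × 0.667 = 646 + 460 = 1106
Net migration: Band 1 + 167 → 644; Band 2 − 167 → 1109
→ [644, 1109, 1247, 866, 1106]
Scenario A total after 1 period: 4972
Scenario B projection —
Period 1.
Births: 910 × 0.325 = 296, 670 × 0.406 = 272 → 568
Band 2: 1310 × 0.974 = 1276
Band 3: 1290 × 0.967 = 1247
Band 4: 910 × 0.952 = 866
Band 5: 670 × 0.964 + 690 × 0.667 = 646 + 460 = 1106
Net migration: Band 1 + 167 → 735; Band 2 − 167 → 1109
→ [735, 1109, 1247, 866, 1106]
Scenario B total after 1 period: 5063
Difference B − A = 5063 − 4972 = 91

91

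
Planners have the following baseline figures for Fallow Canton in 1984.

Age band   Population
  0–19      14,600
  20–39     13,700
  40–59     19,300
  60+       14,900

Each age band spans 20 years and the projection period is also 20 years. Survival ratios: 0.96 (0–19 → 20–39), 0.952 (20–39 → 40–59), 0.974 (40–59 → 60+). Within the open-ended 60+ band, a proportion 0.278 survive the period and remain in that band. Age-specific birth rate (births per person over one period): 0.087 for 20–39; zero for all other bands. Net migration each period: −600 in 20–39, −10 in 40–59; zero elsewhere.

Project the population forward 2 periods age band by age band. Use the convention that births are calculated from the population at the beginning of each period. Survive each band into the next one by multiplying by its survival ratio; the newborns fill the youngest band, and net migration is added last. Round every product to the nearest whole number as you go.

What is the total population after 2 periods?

Period 1.
Births: 13700 × 0.087 = 1192
20–39: 14600 × 0.96 = 14016
40–59: 13700 × 0.952 = 13042
60+: 19300 × 0.974 + 14900 × 0.278 = 18798 + 4142 = 22940
Net migration: 20–39 − 600 → 13416; 40–59 − 10 → 13032
Giving 1192 / 13416 / 13032 / 22940.
Period 2.
Births: 13416 × 0.087 = 1167
20–39: 1192 × 0.96 = 1144
40–59: 13416 × 0.952 = 12772
60+: 13032 × 0.974 + 22940 × 0.278 = 12693 + 6377 = 19070
Net migration: 20–39 − 600 → 544; 40–59 − 10 → 12762
Giving 1167 / 544 / 12762 / 19070.
Total after period 2: 1167 + 544 + 12762 + 19070 = 33543

33543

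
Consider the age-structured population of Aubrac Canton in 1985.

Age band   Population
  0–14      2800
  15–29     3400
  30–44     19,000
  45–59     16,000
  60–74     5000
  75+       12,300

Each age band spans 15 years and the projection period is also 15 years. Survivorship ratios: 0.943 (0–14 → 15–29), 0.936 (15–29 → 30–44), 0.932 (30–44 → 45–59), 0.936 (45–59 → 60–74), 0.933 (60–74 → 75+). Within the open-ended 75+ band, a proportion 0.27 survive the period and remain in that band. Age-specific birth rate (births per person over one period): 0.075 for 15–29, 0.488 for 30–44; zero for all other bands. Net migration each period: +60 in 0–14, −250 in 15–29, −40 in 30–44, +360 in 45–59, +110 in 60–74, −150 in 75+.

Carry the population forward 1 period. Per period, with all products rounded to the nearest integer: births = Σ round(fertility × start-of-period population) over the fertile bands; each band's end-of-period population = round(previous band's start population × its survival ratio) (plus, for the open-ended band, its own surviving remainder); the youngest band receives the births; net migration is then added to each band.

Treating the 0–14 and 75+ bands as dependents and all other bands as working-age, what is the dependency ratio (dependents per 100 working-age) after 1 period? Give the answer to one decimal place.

45.0

— Period 1 —
Births: 3400 × 0.075 = 255  |  19000 × 0.488 = 9272 — total 9527
15–29: 2800 × 0.943 = 2640
30–44: 3400 × 0.936 = 3182
45–59: 19000 × 0.932 = 17708
60–74: 16000 × 0.936 = 14976
75+: 5000 × 0.933 + 12300 × 0.27 = 4665 + 3321 = 7986
Net migration: 0–14 + 60 → 9587; 15–29 − 250 → 2390; 30–44 − 40 → 3142; 45–59 + 360 → 18068; 60–74 + 110 → 15086; 75+ − 150 → 7836
Giving 9587 / 2390 / 3142 / 18068 / 15086 / 7836.
Dependents (band 0–14 + band 75+) = 9587 + 7836 = 17423; working-age = 38686; ratio = 17423/38686 × 100 = 45.0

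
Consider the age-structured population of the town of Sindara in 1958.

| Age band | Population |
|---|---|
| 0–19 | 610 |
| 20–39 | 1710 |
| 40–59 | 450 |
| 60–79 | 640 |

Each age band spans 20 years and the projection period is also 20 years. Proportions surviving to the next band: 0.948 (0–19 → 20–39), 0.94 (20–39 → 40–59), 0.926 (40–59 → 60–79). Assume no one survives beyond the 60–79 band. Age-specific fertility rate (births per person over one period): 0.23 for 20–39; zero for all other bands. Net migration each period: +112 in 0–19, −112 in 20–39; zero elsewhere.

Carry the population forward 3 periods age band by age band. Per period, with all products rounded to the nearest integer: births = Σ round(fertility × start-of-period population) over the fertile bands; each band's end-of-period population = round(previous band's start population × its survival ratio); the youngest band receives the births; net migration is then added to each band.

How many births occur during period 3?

84

Call the groups 1 to 4, youngest first.
After projecting period 1:
Births: 1710 × 0.23 = 393
Group 2: 610 × 0.948 = 578
Group 3: 1710 × 0.94 = 1607
Group 4: 450 × 0.926 = 417
Net migration: Group 1 + 112 → 505; Group 2 − 112 → 466
Population now: 0–19=505, 20–39=466, 40–59=1607, 60–79=417
After projecting period 2:
Births: 466 × 0.23 = 107
Group 2: 505 × 0.948 = 479
Group 3: 466 × 0.94 = 438
Group 4: 1607 × 0.926 = 1488
Net migration: Group 1 + 112 → 219; Group 2 − 112 → 367
Population now: 0–19=219, 20–39=367, 40–59=438, 60–79=1488
After projecting period 3:
Births: 367 × 0.23 = 84
Group 2: 219 × 0.948 = 208
Group 3: 367 × 0.94 = 345
Group 4: 438 × 0.926 = 406
Net migration: Group 1 + 112 → 196; Group 2 − 112 → 96
Population now: 0–19=196, 20–39=96, 40–59=345, 60–79=406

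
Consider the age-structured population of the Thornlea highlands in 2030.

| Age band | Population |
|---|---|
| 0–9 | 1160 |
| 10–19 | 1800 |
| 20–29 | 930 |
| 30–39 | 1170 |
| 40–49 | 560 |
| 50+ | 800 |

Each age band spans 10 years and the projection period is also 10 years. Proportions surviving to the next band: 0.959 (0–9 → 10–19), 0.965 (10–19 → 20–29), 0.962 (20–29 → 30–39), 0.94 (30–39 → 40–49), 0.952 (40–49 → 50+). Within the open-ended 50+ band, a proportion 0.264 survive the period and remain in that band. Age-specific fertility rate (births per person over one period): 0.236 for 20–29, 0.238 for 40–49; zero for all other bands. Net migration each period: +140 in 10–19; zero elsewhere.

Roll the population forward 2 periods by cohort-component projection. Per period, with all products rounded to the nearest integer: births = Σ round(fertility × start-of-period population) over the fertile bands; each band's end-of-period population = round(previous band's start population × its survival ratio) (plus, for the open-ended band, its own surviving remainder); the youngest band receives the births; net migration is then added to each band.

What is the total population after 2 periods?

Let band 1 be 0–9 through band 6 = 50+.
[period 1]
Births: 930 × 0.236 = 219 ; 560 × 0.238 = 133 → total 352
Band 2: 1160 × 0.959 = 1112
Band 3: 1800 × 0.965 = 1737
Band 4: 930 × 0.962 = 895
Band 5: 1170 × 0.94 = 1100
Band 6: 560 × 0.952 + 800 × 0.264 = 533 + 211 = 744
Net migration: Band 2 + 140 → 1252
→ [352, 1252, 1737, 895, 1100, 744]
[period 2]
Births: 1737 × 0.236 = 410 ; 1100 × 0.238 = 262 → total 672
Band 2: 352 × 0.959 = 338
Band 3: 1252 × 0.965 = 1208
Band 4: 1737 × 0.962 = 1671
Band 5: 895 × 0.94 = 841
Band 6: 1100 × 0.952 + 744 × 0.264 = 1047 + 196 = 1243
Net migration: Band 2 + 140 → 478
→ [672, 478, 1208, 1671, 841, 1243]
Total after period 2: 672 + 478 + 1208 + 1671 + 841 + 1243 = 6113

6113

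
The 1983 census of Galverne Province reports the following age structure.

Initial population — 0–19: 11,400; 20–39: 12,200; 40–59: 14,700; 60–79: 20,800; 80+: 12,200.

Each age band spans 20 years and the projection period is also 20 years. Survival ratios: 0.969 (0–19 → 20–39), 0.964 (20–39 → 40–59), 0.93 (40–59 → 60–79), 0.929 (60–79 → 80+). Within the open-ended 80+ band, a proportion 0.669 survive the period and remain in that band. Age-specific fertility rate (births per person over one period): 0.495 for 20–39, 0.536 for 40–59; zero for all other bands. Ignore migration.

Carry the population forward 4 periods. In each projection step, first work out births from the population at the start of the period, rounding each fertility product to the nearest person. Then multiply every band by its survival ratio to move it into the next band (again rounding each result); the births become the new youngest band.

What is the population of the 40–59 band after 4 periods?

[period 1]
Births: 12200 × 0.495 = 6039  |  14700 × 0.536 = 7879 ⇒ total 13918
20–39: 11400 × 0.969 = 11047
40–59: 12200 × 0.964 = 11761
60–79: 14700 × 0.93 = 13671
80+: 20800 × 0.929 + 12200 × 0.669 = 19323 + 8162 = 27485
Population now: 0–19=13918, 20–39=11047, 40–59=11761, 60–79=13671, 80+=27485
[period 2]
Births: 11047 × 0.495 = 5468  |  11761 × 0.536 = 6304 ⇒ total 11772
20–39: 13918 × 0.969 = 13487
40–59: 11047 × 0.964 = 10649
60–79: 11761 × 0.93 = 10938
80+: 13671 × 0.929 + 27485 × 0.669 = 12700 + 18387 = 31087
Population now: 0–19=11772, 20–39=13487, 40–59=10649, 60–79=10938, 80+=31087
[period 3]
Births: 13487 × 0.495 = 6676  |  10649 × 0.536 = 5708 ⇒ total 12384
20–39: 11772 × 0.969 = 11407
40–59: 13487 × 0.964 = 13001
60–79: 10649 × 0.93 = 9904
80+: 10938 × 0.929 + 31087 × 0.669 = 10161 + 20797 = 30958
Population now: 0–19=12384, 20–39=11407, 40–59=13001, 60–79=9904, 80+=30958
[period 4]
Births: 11407 × 0.495 = 5646  |  13001 × 0.536 = 6969 ⇒ total 12615
20–39: 12384 × 0.969 = 12000
40–59: 11407 × 0.964 = 10996
60–79: 13001 × 0.93 = 12091
80+: 9904 × 0.929 + 30958 × 0.669 = 9201 + 20711 = 29912
Population now: 0–19=12615, 20–39=12000, 40–59=10996, 60–79=12091, 80+=29912

10996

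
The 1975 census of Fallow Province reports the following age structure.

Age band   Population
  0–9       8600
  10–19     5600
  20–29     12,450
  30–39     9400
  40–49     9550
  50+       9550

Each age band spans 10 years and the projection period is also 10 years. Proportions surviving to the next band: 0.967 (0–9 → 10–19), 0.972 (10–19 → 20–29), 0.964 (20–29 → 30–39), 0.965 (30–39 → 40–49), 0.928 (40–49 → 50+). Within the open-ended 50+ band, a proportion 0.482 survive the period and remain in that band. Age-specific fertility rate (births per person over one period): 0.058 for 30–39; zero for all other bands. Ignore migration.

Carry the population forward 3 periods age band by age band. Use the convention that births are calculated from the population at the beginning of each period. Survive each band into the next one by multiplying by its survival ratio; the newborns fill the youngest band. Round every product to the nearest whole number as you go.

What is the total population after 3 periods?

Numbering the bands 1..6 from youngest to oldest:
After projecting period 1:
Births: 9400 * 0.058 = 545
Band 2: 8600 * 0.967 = 8316
Band 3: 5600 * 0.972 = 5443
Band 4: 12450 * 0.964 = 12002
Band 5: 9400 * 0.965 = 9071
Band 6: 9550 * 0.928 + 9550 * 0.482 = 8862 + 4603 = 13465
→ [545, 8316, 5443, 12002, 9071, 13465]
After projecting period 2:
Births: 12002 * 0.058 = 696
Band 2: 545 * 0.967 = 527
Band 3: 8316 * 0.972 = 8083
Band 4: 5443 * 0.964 = 5247
Band 5: 12002 * 0.965 = 11582
Band 6: 9071 * 0.928 + 13465 * 0.482 = 8418 + 6490 = 14908
→ [696, 527, 8083, 5247, 11582, 14908]
After projecting period 3:
Births: 5247 * 0.058 = 304
Band 2: 696 * 0.967 = 673
Band 3: 527 * 0.972 = 512
Band 4: 8083 * 0.964 = 7792
Band 5: 5247 * 0.965 = 5063
Band 6: 11582 * 0.928 + 14908 * 0.482 = 10748 + 7186 = 17934
→ [304, 673, 512, 7792, 5063, 17934]
Total after period 3: 304 + 673 + 512 + 7792 + 5063 + 17934 = 32278

32278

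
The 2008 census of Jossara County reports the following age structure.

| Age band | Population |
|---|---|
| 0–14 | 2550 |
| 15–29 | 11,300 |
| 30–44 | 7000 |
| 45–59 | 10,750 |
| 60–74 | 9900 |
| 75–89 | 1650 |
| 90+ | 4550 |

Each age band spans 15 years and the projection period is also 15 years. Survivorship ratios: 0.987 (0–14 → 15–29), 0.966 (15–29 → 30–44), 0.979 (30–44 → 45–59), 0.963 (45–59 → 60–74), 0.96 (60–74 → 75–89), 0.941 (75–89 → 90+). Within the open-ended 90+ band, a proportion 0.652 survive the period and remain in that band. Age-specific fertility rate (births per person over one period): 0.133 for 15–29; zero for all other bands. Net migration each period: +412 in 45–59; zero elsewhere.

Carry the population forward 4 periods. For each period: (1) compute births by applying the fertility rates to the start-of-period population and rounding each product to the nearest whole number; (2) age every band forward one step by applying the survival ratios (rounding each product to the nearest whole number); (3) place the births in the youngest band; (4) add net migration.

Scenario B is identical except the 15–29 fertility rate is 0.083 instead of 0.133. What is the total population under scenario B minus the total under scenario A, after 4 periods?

-793

Let band 1 be 0–14 through band 7 = 90+.
Period 1:
Births: 11300 × 0.133 = 1503
Band 2: 2550 × 0.987 = 2517
Band 3: 11300 × 0.966 = 10916
Band 4: 7000 × 0.979 = 6853
Band 5: 10750 × 0.963 = 10352
Band 6: 9900 × 0.96 = 9504
Band 7: 1650 × 0.941 + 4550 × 0.652 = 1553 + 2967 = 4520
Net migration: Band 4 + 412 → 7265
Population now: 0–14=1503, 15–29=2517, 30–44=10916, 45–59=7265, 60–74=10352, 75–89=9504, 90+=4520
Period 2:
Births: 2517 × 0.133 = 335
Band 2: 1503 × 0.987 = 1483
Band 3: 2517 × 0.966 = 2431
Band 4: 10916 × 0.979 = 10687
Band 5: 7265 × 0.963 = 6996
Band 6: 10352 × 0.96 = 9938
Band 7: 9504 × 0.941 + 4520 × 0.652 = 8943 + 2947 = 11890
Net migration: Band 4 + 412 → 11099
Population now: 0–14=335, 15–29=1483, 30–44=2431, 45–59=11099, 60–74=6996, 75–89=9938, 90+=11890
Period 3:
Births: 1483 × 0.133 = 197
Band 2: 335 × 0.987 = 331
Band 3: 1483 × 0.966 = 1433
Band 4: 2431 × 0.979 = 2380
Band 5: 11099 × 0.963 = 10688
Band 6: 6996 × 0.96 = 6716
Band 7: 9938 × 0.941 + 11890 × 0.652 = 9352 + 7752 = 17104
Net migration: Band 4 + 412 → 2792
Population now: 0–14=197, 15–29=331, 30–44=1433, 45–59=2792, 60–74=10688, 75–89=6716, 90+=17104
Period 4:
Births: 331 × 0.133 = 44
Band 2: 197 × 0.987 = 194
Band 3: 331 × 0.966 = 320
Band 4: 1433 × 0.979 = 1403
Band 5: 2792 × 0.963 = 2689
Band 6: 10688 × 0.96 = 10260
Band 7: 6716 × 0.941 + 17104 × 0.652 = 6320 + 11152 = 17472
Net migration: Band 4 + 412 → 1815
Population now: 0–14=44, 15–29=194, 30–44=320, 45–59=1815, 60–74=2689, 75–89=10260, 90+=17472
Scenario A total after 4 periods: 32794
Scenario B projection —
Period 1:
Births: 11300 × 0.083 = 938
Band 2: 2550 × 0.987 = 2517
Band 3: 11300 × 0.966 = 10916
Band 4: 7000 × 0.979 = 6853
Band 5: 10750 × 0.963 = 10352
Band 6: 9900 × 0.96 = 9504
Band 7: 1650 × 0.941 + 4550 × 0.652 = 1553 + 2967 = 4520
Net migration: Band 4 + 412 → 7265
Population now: 0–14=938, 15–29=2517, 30–44=10916, 45–59=7265, 60–74=10352, 75–89=9504, 90+=4520
Period 2:
Births: 2517 × 0.083 = 209
Band 2: 938 × 0.987 = 926
Band 3: 2517 × 0.966 = 2431
Band 4: 10916 × 0.979 = 10687
Band 5: 7265 × 0.963 = 6996
Band 6: 10352 × 0.96 = 9938
Band 7: 9504 × 0.941 + 4520 × 0.652 = 8943 + 2947 = 11890
Net migration: Band 4 + 412 → 11099
Population now: 0–14=209, 15–29=926, 30–44=2431, 45–59=11099, 60–74=6996, 75–89=9938, 90+=11890
Period 3:
Births: 926 × 0.083 = 77
Band 2: 209 × 0.987 = 206
Band 3: 926 × 0.966 = 895
Band 4: 2431 × 0.979 = 2380
Band 5: 11099 × 0.963 = 10688
Band 6: 6996 × 0.96 = 6716
Band 7: 9938 × 0.941 + 11890 × 0.652 = 9352 + 7752 = 17104
Net migration: Band 4 + 412 → 2792
Population now: 0–14=77, 15–29=206, 30–44=895, 45–59=2792, 60–74=10688, 75–89=6716, 90+=17104
Period 4:
Births: 206 × 0.083 = 17
Band 2: 77 × 0.987 = 76
Band 3: 206 × 0.966 = 199
Band 4: 895 × 0.979 = 876
Band 5: 2792 × 0.963 = 2689
Band 6: 10688 × 0.96 = 10260
Band 7: 6716 × 0.941 + 17104 × 0.652 = 6320 + 11152 = 17472
Net migration: Band 4 + 412 → 1288
Population now: 0–14=17, 15–29=76, 30–44=199, 45–59=1288, 60–74=2689, 75–89=10260, 90+=17472
Scenario B total after 4 periods: 32001
Difference B − A = 32001 − 32794 = -793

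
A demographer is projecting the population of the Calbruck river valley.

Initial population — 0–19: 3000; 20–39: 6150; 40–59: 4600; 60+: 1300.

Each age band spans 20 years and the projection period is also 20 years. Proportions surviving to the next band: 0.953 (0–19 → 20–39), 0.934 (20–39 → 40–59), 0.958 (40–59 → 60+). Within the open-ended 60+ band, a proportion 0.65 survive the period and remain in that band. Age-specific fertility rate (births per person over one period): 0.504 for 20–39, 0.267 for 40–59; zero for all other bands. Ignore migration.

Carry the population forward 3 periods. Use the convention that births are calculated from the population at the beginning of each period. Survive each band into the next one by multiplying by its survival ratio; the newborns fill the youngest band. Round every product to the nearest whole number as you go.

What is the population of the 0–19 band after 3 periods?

2792

[period 1]
Births: 6150 × 0.504 = 3100, 4600 × 0.267 = 1228 — total 4328
20–39: 3000 × 0.953 = 2859
40–59: 6150 × 0.934 = 5744
60+: 4600 × 0.958 + 1300 × 0.65 = 4407 + 845 = 5252
Giving 4328 / 2859 / 5744 / 5252.
[period 2]
Births: 2859 × 0.504 = 1441, 5744 × 0.267 = 1534 — total 2975
20–39: 4328 × 0.953 = 4125
40–59: 2859 × 0.934 = 2670
60+: 5744 × 0.958 + 5252 × 0.65 = 5503 + 3414 = 8917
Giving 2975 / 4125 / 2670 / 8917.
[period 3]
Births: 4125 × 0.504 = 2079, 2670 × 0.267 = 713 — total 2792
20–39: 2975 × 0.953 = 2835
40–59: 4125 × 0.934 = 3853
60+: 2670 × 0.958 + 8917 × 0.65 = 2558 + 5796 = 8354
Giving 2792 / 2835 / 3853 / 8354.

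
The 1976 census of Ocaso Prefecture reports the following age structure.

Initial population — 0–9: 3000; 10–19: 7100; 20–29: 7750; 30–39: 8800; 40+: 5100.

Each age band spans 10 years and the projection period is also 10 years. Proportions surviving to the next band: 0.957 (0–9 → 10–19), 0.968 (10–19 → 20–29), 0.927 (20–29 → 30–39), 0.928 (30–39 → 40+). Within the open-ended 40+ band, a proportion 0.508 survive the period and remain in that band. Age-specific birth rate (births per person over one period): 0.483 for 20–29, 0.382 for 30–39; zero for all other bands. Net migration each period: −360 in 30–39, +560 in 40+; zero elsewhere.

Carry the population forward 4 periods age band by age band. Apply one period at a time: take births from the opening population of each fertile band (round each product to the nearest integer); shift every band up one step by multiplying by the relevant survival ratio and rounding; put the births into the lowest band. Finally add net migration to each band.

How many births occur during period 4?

— Period 1 —
Births: 7750 × 0.483 = 3743  |  8800 × 0.382 = 3362 → 7105
10–19: 3000 × 0.957 = 2871
20–29: 7100 × 0.968 = 6873
30–39: 7750 × 0.927 = 7184
40+: 8800 × 0.928 + 5100 × 0.508 = 8166 + 2591 = 10757
Net migration: 30–39 − 360 → 6824; 40+ + 560 → 11317
Giving 7105 / 2871 / 6873 / 6824 / 11317.
— Period 2 —
Births: 6873 × 0.483 = 3320  |  6824 × 0.382 = 2607 → 5927
10–19: 7105 × 0.957 = 6799
20–29: 2871 × 0.968 = 2779
30–39: 6873 × 0.927 = 6371
40+: 6824 × 0.928 + 11317 × 0.508 = 6333 + 5749 = 12082
Net migration: 30–39 − 360 → 6011; 40+ + 560 → 12642
Giving 5927 / 6799 / 2779 / 6011 / 12642.
— Period 3 —
Births: 2779 × 0.483 = 1342  |  6011 × 0.382 = 2296 → 3638
10–19: 5927 × 0.957 = 5672
20–29: 6799 × 0.968 = 6581
30–39: 2779 × 0.927 = 2576
40+: 6011 × 0.928 + 12642 × 0.508 = 5578 + 6422 = 12000
Net migration: 30–39 − 360 → 2216; 40+ + 560 → 12560
Giving 3638 / 5672 / 6581 / 2216 / 12560.
— Period 4 —
Births: 6581 × 0.483 = 3179  |  2216 × 0.382 = 847 → 4026
10–19: 3638 × 0.957 = 3482
20–29: 5672 × 0.968 = 5490
30–39: 6581 × 0.927 = 6101
40+: 2216 × 0.928 + 12560 × 0.508 = 2056 + 6380 = 8436
Net migration: 30–39 − 360 → 5741; 40+ + 560 → 8996
Giving 4026 / 3482 / 5490 / 5741 / 8996.

4026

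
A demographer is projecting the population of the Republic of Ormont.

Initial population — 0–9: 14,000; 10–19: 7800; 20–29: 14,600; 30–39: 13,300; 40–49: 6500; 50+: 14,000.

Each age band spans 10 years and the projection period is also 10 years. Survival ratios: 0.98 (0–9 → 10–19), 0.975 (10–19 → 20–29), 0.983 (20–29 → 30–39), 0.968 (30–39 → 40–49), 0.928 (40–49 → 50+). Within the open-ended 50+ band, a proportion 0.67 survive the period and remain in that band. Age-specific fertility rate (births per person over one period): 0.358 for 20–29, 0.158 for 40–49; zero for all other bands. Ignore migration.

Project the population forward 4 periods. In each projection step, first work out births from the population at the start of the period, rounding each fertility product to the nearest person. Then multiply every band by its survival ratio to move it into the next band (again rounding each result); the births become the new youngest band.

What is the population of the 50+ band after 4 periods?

[period 1]
Births: 14600 * 0.358 = 5227, 6500 * 0.158 = 1027 → total 6254
10–19: 14000 * 0.98 = 13720
20–29: 7800 * 0.975 = 7605
30–39: 14600 * 0.983 = 14352
40–49: 13300 * 0.968 = 12874
50+: 6500 * 0.928 + 14000 * 0.67 = 6032 + 9380 = 15412
End of period: [6254, 13720, 7605, 14352, 12874, 15412]
[period 2]
Births: 7605 * 0.358 = 2723, 12874 * 0.158 = 2034 → total 4757
10–19: 6254 * 0.98 = 6129
20–29: 13720 * 0.975 = 13377
30–39: 7605 * 0.983 = 7476
40–49: 14352 * 0.968 = 13893
50+: 12874 * 0.928 + 15412 * 0.67 = 11947 + 10326 = 22273
End of period: [4757, 6129, 13377, 7476, 13893, 22273]
[period 3]
Births: 13377 * 0.358 = 4789, 13893 * 0.158 = 2195 → total 6984
10–19: 4757 * 0.98 = 4662
20–29: 6129 * 0.975 = 5976
30–39: 13377 * 0.983 = 13150
40–49: 7476 * 0.968 = 7237
50+: 13893 * 0.928 + 22273 * 0.67 = 12893 + 14923 = 27816
End of period: [6984, 4662, 5976, 13150, 7237, 27816]
[period 4]
Births: 5976 * 0.358 = 2139, 7237 * 0.158 = 1143 → total 3282
10–19: 6984 * 0.98 = 6844
20–29: 4662 * 0.975 = 4545
30–39: 5976 * 0.983 = 5874
40–49: 13150 * 0.968 = 12729
50+: 7237 * 0.928 + 27816 * 0.67 = 6716 + 18637 = 25353
End of period: [3282, 6844, 4545, 5874, 12729, 25353]

25353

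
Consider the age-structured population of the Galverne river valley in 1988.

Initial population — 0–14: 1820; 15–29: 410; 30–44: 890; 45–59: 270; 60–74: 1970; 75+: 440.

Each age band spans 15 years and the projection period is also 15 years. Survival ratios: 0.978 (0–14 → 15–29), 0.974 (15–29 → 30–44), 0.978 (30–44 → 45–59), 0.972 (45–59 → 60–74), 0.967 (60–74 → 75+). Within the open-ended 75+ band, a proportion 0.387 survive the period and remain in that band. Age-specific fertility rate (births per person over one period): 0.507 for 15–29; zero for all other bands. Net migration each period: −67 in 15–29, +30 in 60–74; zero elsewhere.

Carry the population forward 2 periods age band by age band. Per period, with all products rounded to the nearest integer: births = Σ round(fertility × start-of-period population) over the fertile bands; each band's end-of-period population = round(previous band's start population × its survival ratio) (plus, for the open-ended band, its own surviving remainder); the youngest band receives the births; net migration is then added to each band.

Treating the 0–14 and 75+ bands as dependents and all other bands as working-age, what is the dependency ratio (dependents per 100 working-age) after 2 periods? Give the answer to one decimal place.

Let band 1 be 0–14 through band 6 = 75+.
— Period 1 —
Births: 410 × 0.507 = 208
Band 2: 1820 × 0.978 = 1780
Band 3: 410 × 0.974 = 399
Band 4: 890 × 0.978 = 870
Band 5: 270 × 0.972 = 262
Band 6: 1970 × 0.967 + 440 × 0.387 = 1905 + 170 = 2075
Net migration: Band 2 − 67 → 1713; Band 5 + 30 → 292
Giving 208 / 1713 / 399 / 870 / 292 / 2075.
— Period 2 —
Births: 1713 × 0.507 = 868
Band 2: 208 × 0.978 = 203
Band 3: 1713 × 0.974 = 1668
Band 4: 399 × 0.978 = 390
Band 5: 870 × 0.972 = 846
Band 6: 292 × 0.967 + 2075 × 0.387 = 282 + 803 = 1085
Net migration: Band 2 − 67 → 136; Band 5 + 30 → 876
Giving 868 / 136 / 1668 / 390 / 876 / 1085.
Dependents (band 0–14 + band 75+) = 868 + 1085 = 1953; working-age = 3070; ratio = 1953/3070 × 100 = 63.6

63.6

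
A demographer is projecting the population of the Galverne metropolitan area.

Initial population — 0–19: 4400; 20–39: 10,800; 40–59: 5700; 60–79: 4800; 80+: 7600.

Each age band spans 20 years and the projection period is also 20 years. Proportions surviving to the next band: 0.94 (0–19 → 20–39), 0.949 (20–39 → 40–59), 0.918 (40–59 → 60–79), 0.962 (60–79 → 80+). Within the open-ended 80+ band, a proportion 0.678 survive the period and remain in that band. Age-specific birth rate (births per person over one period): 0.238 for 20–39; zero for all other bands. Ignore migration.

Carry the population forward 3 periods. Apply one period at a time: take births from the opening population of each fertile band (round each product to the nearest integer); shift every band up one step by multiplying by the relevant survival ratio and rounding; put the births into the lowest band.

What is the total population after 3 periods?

Call the bands 1 to 5, youngest first.
— Period 1 —
Births: 10800 * 0.238 = 2570
Band 2: 4400 * 0.94 = 4136
Band 3: 10800 * 0.949 = 10249
Band 4: 5700 * 0.918 = 5233
Band 5: 4800 * 0.962 + 7600 * 0.678 = 4618 + 5153 = 9771
End of period: [2570, 4136, 10249, 5233, 9771]
— Period 2 —
Births: 4136 * 0.238 = 984
Band 2: 2570 * 0.94 = 2416
Band 3: 4136 * 0.949 = 3925
Band 4: 10249 * 0.918 = 9409
Band 5: 5233 * 0.962 + 9771 * 0.678 = 5034 + 6625 = 11659
End of period: [984, 2416, 3925, 9409, 11659]
— Period 3 —
Births: 2416 * 0.238 = 575
Band 2: 984 * 0.94 = 925
Band 3: 2416 * 0.949 = 2293
Band 4: 3925 * 0.918 = 3603
Band 5: 9409 * 0.962 + 11659 * 0.678 = 9051 + 7905 = 16956
End of period: [575, 925, 2293, 3603, 16956]
Total after period 3: 575 + 925 + 2293 + 3603 + 16956 = 24352

24352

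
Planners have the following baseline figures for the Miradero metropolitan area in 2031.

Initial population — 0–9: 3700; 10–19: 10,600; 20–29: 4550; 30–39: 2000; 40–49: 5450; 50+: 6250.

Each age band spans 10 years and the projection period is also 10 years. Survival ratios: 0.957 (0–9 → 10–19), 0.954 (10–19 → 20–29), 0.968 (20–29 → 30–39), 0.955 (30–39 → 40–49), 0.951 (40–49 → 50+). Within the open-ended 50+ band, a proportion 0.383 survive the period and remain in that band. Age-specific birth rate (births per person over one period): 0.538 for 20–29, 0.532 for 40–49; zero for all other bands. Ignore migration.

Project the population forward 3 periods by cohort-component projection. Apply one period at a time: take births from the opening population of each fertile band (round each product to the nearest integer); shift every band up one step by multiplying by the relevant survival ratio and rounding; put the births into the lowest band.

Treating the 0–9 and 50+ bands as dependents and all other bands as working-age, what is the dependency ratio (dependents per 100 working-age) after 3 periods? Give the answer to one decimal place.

— Period 1 —
Births: 4550 * 0.538 = 2448, 5450 * 0.532 = 2899 — total 5347
10–19: 3700 * 0.957 = 3541
20–29: 10600 * 0.954 = 10112
30–39: 4550 * 0.968 = 4404
40–49: 2000 * 0.955 = 1910
50+: 5450 * 0.951 + 6250 * 0.383 = 5183 + 2394 = 7577
Population now: 0–9=5347, 10–19=3541, 20–29=10112, 30–39=4404, 40–49=1910, 50+=7577
— Period 2 —
Births: 10112 * 0.538 = 5440, 1910 * 0.532 = 1016 — total 6456
10–19: 5347 * 0.957 = 5117
20–29: 3541 * 0.954 = 3378
30–39: 10112 * 0.968 = 9788
40–49: 4404 * 0.955 = 4206
50+: 1910 * 0.951 + 7577 * 0.383 = 1816 + 2902 = 4718
Population now: 0–9=6456, 10–19=5117, 20–29=3378, 30–39=9788, 40–49=4206, 50+=4718
— Period 3 —
Births: 3378 * 0.538 = 1817, 4206 * 0.532 = 2238 — total 4055
10–19: 6456 * 0.957 = 6178
20–29: 5117 * 0.954 = 4882
30–39: 3378 * 0.968 = 3270
40–49: 9788 * 0.955 = 9348
50+: 4206 * 0.951 + 4718 * 0.383 = 4000 + 1807 = 5807
Population now: 0–9=4055, 10–19=6178, 20–29=4882, 30–39=3270, 40–49=9348, 50+=5807
Dependents (band 0–9 + band 50+) = 4055 + 5807 = 9862; working-age = 23678; ratio = 9862/23678 × 100 = 41.7

41.7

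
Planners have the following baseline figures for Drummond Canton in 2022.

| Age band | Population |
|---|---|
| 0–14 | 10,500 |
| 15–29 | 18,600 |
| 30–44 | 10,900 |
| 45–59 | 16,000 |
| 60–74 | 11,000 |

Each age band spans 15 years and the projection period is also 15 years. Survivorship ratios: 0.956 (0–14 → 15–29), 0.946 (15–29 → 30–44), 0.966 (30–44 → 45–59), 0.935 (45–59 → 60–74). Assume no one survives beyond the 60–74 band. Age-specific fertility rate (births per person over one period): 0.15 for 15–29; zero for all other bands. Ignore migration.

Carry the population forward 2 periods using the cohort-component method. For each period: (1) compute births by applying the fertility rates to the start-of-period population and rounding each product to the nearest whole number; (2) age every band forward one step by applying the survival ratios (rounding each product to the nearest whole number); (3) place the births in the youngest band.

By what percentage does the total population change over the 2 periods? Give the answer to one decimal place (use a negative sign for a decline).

Numbering the bands 1..5 from youngest to oldest:
Period 1.
Births: 18600 × 0.15 = 2790
Band 2: 10500 × 0.956 = 10038
Band 3: 18600 × 0.946 = 17596
Band 4: 10900 × 0.966 = 10529
Band 5: 16000 × 0.935 = 14960
Giving 2790 / 10038 / 17596 / 10529 / 14960.
Period 2.
Births: 10038 × 0.15 = 1506
Band 2: 2790 × 0.956 = 2667
Band 3: 10038 × 0.946 = 9496
Band 4: 17596 × 0.966 = 16998
Band 5: 10529 × 0.935 = 9845
Giving 1506 / 2667 / 9496 / 16998 / 9845.
Total: 67000 → 40512; change = -26488; percentage change = -39.5%

-39.5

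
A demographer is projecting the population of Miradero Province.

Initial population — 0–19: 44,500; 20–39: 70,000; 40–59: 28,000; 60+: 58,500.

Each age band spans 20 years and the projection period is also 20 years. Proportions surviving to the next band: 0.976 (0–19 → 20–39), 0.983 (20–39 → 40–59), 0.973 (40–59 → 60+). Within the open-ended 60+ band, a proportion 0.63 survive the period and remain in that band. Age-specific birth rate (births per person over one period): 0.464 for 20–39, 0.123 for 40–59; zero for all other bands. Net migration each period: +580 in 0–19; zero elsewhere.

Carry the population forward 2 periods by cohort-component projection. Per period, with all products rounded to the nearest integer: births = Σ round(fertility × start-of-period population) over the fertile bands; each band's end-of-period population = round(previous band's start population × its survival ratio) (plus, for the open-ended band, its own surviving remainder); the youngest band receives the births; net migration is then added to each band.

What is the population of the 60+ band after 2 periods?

Let band 1 be 0–19 through band 4 = 60+.
Period 1.
Births: 70000 × 0.464 = 32480 ; 28000 × 0.123 = 3444 → total 35924
Band 2: 44500 × 0.976 = 43432
Band 3: 70000 × 0.983 = 68810
Band 4: 28000 × 0.973 + 58500 × 0.63 = 27244 + 36855 = 64099
Net migration: Band 1 + 580 → 36504
Giving 36504 / 43432 / 68810 / 64099.
Period 2.
Births: 43432 × 0.464 = 20152 ; 68810 × 0.123 = 8464 → total 28616
Band 2: 36504 × 0.976 = 35628
Band 3: 43432 × 0.983 = 42694
Band 4: 68810 × 0.973 + 64099 × 0.63 = 66952 + 40382 = 107334
Net migration: Band 1 + 580 → 29196
Giving 29196 / 35628 / 42694 / 107334.

107334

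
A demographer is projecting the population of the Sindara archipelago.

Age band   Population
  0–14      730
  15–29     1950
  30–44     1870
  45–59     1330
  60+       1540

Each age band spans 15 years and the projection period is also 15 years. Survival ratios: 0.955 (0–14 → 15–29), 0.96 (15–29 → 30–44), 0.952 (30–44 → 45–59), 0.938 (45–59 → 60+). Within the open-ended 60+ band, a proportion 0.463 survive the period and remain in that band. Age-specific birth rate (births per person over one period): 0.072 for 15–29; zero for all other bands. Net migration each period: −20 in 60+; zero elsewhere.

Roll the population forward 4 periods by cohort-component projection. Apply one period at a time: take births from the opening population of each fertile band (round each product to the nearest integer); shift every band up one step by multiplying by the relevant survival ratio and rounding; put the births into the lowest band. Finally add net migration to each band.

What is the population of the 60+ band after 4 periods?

Let band 1 be 0–14 through band 5 = 60+.
Period 1.
Births: 1950 * 0.072 = 140
Band 2: 730 * 0.955 = 697
Band 3: 1950 * 0.96 = 1872
Band 4: 1870 * 0.952 = 1780
Band 5: 1330 * 0.938 + 1540 * 0.463 = 1248 + 713 = 1961
Net migration: Band 5 − 20 → 1941
Population now: 0–14=140, 15–29=697, 30–44=1872, 45–59=1780, 60+=1941
Period 2.
Births: 697 * 0.072 = 50
Band 2: 140 * 0.955 = 134
Band 3: 697 * 0.96 = 669
Band 4: 1872 * 0.952 = 1782
Band 5: 1780 * 0.938 + 1941 * 0.463 = 1670 + 899 = 2569
Net migration: Band 5 − 20 → 2549
Population now: 0–14=50, 15–29=134, 30–44=669, 45–59=1782, 60+=2549
Period 3.
Births: 134 * 0.072 = 10
Band 2: 50 * 0.955 = 48
Band 3: 134 * 0.96 = 129
Band 4: 669 * 0.952 = 637
Band 5: 1782 * 0.938 + 2549 * 0.463 = 1672 + 1180 = 2852
Net migration: Band 5 − 20 → 2832
Population now: 0–14=10, 15–29=48, 30–44=129, 45–59=637, 60+=2832
Period 4.
Births: 48 * 0.072 = 3
Band 2: 10 * 0.955 = 10
Band 3: 48 * 0.96 = 46
Band 4: 129 * 0.952 = 123
Band 5: 637 * 0.938 + 2832 * 0.463 = 598 + 1311 = 1909
Net migration: Band 5 − 20 → 1889
Population now: 0–14=3, 15–29=10, 30–44=46, 45–59=123, 60+=1889

1889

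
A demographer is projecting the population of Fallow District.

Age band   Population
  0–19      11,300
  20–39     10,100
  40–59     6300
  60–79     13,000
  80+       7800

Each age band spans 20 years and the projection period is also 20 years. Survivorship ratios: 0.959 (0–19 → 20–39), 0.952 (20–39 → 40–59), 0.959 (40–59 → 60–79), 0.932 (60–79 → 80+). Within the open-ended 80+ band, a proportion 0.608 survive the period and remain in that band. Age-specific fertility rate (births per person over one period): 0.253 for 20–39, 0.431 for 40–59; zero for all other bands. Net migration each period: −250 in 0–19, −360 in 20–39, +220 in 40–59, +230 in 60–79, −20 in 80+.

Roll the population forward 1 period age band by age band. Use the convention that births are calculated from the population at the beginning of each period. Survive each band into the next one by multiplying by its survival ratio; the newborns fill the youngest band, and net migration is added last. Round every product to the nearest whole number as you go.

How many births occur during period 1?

Numbering the groups 1..5 from youngest to oldest:
[period 1]
Births: 10100 × 0.253 = 2555 ; 6300 × 0.431 = 2715 → total 5270
Group 2: 11300 × 0.959 = 10837
Group 3: 10100 × 0.952 = 9615
Group 4: 6300 × 0.959 = 6042
Group 5: 13000 × 0.932 + 7800 × 0.608 = 12116 + 4742 = 16858
Net migration: Group 1 − 250 → 5020; Group 2 − 360 → 10477; Group 3 + 220 → 9835; Group 4 + 230 → 6272; Group 5 − 20 → 16838
End of period: [5020, 10477, 9835, 6272, 16838]

5270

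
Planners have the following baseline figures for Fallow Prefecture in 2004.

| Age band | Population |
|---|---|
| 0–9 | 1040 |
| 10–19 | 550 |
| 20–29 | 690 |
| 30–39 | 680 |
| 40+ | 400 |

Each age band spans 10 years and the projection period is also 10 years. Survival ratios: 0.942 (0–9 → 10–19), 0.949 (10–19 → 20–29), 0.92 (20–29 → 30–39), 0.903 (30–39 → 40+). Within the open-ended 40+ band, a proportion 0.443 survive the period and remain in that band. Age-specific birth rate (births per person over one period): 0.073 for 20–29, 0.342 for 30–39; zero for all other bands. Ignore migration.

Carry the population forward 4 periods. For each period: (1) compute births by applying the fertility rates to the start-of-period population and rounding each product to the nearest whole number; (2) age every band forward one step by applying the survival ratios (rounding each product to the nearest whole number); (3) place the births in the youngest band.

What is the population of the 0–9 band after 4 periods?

311

[period 1]
Births: 690 × 0.073 = 50 ; 680 × 0.342 = 233 → total 283
10–19: 1040 × 0.942 = 980
20–29: 550 × 0.949 = 522
30–39: 690 × 0.92 = 635
40+: 680 × 0.903 + 400 × 0.443 = 614 + 177 = 791
Population now: 0–9=283, 10–19=980, 20–29=522, 30–39=635, 40+=791
[period 2]
Births: 522 × 0.073 = 38 ; 635 × 0.342 = 217 → total 255
10–19: 283 × 0.942 = 267
20–29: 980 × 0.949 = 930
30–39: 522 × 0.92 = 480
40+: 635 × 0.903 + 791 × 0.443 = 573 + 350 = 923
Population now: 0–9=255, 10–19=267, 20–29=930, 30–39=480, 40+=923
[period 3]
Births: 930 × 0.073 = 68 ; 480 × 0.342 = 164 → total 232
10–19: 255 × 0.942 = 240
20–29: 267 × 0.949 = 253
30–39: 930 × 0.92 = 856
40+: 480 × 0.903 + 923 × 0.443 = 433 + 409 = 842
Population now: 0–9=232, 10–19=240, 20–29=253, 30–39=856, 40+=842
[period 4]
Births: 253 × 0.073 = 18 ; 856 × 0.342 = 293 → total 311
10–19: 232 × 0.942 = 219
20–29: 240 × 0.949 = 228
30–39: 253 × 0.92 = 233
40+: 856 × 0.903 + 842 × 0.443 = 773 + 373 = 1146
Population now: 0–9=311, 10–19=219, 20–29=228, 30–39=233, 40+=1146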